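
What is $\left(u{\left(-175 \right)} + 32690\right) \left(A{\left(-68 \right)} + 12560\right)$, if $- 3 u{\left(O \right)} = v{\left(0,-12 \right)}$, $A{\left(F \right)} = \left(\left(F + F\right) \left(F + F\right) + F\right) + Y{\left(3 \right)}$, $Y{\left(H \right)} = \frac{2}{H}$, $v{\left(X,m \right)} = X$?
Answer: $\frac{3039058540}{3} \approx 1.013 \cdot 10^{9}$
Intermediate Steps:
$A{\left(F \right)} = \frac{2}{3} + F + 4 F^{2}$ ($A{\left(F \right)} = \left(\left(F + F\right) \left(F + F\right) + F\right) + \frac{2}{3} = \left(2 F 2 F + F\right) + 2 \cdot \frac{1}{3} = \left(4 F^{2} + F\right) + \frac{2}{3} = \left(F + 4 F^{2}\right) + \frac{2}{3} = \frac{2}{3} + F + 4 F^{2}$)
$u{\left(O \right)} = 0$ ($u{\left(O \right)} = \left(- \frac{1}{3}\right) 0 = 0$)
$\left(u{\left(-175 \right)} + 32690\right) \left(A{\left(-68 \right)} + 12560\right) = \left(0 + 32690\right) \left(\left(\frac{2}{3} - 68 + 4 \left(-68\right)^{2}\right) + 12560\right) = 32690 \left(\left(\frac{2}{3} - 68 + 4 \cdot 4624\right) + 12560\right) = 32690 \left(\left(\frac{2}{3} - 68 + 18496\right) + 12560\right) = 32690 \left(\frac{55286}{3} + 12560\right) = 32690 \cdot \frac{92966}{3} = \frac{3039058540}{3}$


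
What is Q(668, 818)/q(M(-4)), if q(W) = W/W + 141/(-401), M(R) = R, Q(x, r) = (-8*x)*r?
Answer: -438232048/65 ≈ -6.7420e+6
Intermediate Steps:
Q(x, r) = -8*r*x
q(W) = 260/401 (q(W) = 1 + 141*(-1/401) = 1 - 141/401 = 260/401)
Q(668, 818)/q(M(-4)) = (-8*818*668)/(260/401) = -4371392*401/260 = -438232048/65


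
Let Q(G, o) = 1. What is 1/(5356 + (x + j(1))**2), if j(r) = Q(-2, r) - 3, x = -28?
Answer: 1/6256 ≈ 0.00015985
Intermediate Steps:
j(r) = -2 (j(r) = 1 - 3 = -2)
1/(5356 + (x + j(1))**2) = 1/(5356 + (-28 - 2)**2) = 1/(5356 + (-30)**2) = 1/(5356 + 900) = 1/6256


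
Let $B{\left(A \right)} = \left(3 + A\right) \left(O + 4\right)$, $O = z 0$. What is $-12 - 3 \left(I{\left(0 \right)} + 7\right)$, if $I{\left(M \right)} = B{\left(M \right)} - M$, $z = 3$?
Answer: $-69$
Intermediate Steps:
$O = 0$ ($O = 3 \cdot 0 = 0$)
$B{\left(A \right)} = 12 + 4 A$ ($B{\left(A \right)} = \left(3 + A\right) \left(0 + 4\right) = \left(3 + A\right) 4 = 12 + 4 A$)
$I{\left(M \right)} = 12 + 3 M$ ($I{\left(M \right)} = \left(12 + 4 M\right) - M = 12 + 3 M$)
$-12 - 3 \left(I{\left(0 \right)} + 7\right) = -12 - 3 \left(\left(12 + 3 \cdot 0\right) + 7\right) = -12 - 3 \left(\left(12 + 0\right) + 7\right) = -12 - 3 \left(12 + 7\right) = -12 - 57 = -69$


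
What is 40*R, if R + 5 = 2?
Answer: -120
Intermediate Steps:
R = -3 (R = -5 + 2 = -3)
40*R = 40*(-3) = -120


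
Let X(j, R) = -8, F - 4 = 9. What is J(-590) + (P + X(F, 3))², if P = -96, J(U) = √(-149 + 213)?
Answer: 10824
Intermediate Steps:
F = 13 (F = 4 + 9 = 13)
J(U) = 8 (J(U) = √64 = 8)
J(-590) + (P + X(F, 3))² = 8 + (-96 - 8)² = 8 + (-104)² = 8 + 10816 = 10824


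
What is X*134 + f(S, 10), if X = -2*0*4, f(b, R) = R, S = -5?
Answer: 10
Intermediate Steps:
X = 0 (X = 0*4 = 0)
X*134 + f(S, 10) = 0*134 + 10 = 0 + 10 = 10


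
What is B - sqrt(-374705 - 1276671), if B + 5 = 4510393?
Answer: 4510388 - 4*I*sqrt(103211) ≈ 4.5104e+6 - 1285.1*I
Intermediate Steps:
B = 4510388 (B = -5 + 4510393 = 4510388)
B - sqrt(-374705 - 1276671) = 4510388 - sqrt(-374705 - 1276671) = 4510388 - sqrt(-1651376) = 4510388 - 4*I*sqrt(103211)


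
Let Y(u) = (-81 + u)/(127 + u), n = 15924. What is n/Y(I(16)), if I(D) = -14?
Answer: -1799412/95 ≈ -18941.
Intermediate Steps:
Y(u) = (-81 + u)/(127 + u)
n/Y(I(16)) = 15924/(((-81 - 14)/(127 - 14))) = 15924/((-95/113)) = 15924/(((1/113)*(-95))) = 15924/(-95/113) = 15924*(-113/95) = -1799412/95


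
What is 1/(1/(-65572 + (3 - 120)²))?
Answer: -51883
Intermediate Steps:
1/(1/(-65572 + (3 - 120)²)) = 1/(1/(-65572 + (-117)²)) = 1/(1/(-65572 + 13689)) = 1/(1/(-51883)) = 1/(-1/51883) = -51883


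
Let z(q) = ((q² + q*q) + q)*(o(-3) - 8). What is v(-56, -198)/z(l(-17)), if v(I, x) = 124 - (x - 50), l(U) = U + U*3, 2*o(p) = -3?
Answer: -62/14535 ≈ -0.0042656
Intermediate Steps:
o(p) = -3/2 (o(p) = (½)*(-3) = -3/2)
l(U) = 4*U (l(U) = U + 3*U = 4*U)
v(I, x) = 174 - x (v(I, x) = 124 - (-50 + x) = 124 + (50 - x) = 174 - x)
z(q) = -19*q² - 19*q/2 (z(q) = ((q² + q*q) + q)*(-3/2 - 8) = ((q² + q²) + q)*(-19/2) = (2*q² + q)*(-19/2) = (q + 2*q²)*(-19/2) = -19*q² - 19*q/2)
v(-56, -198)/z(l(-17)) = (174 - 1*(-198))/((-19*4*(-17)*(1 + 2*(4*(-17)))/2)) = (174 + 198)/((-19/2*(-68)*(1 + 2*(-68)))) = 372/((-19/2*(-68)*(1 - 136))) = 372/((-19/2*(-68)*(-135))) = 372/(-87210) = 372*(-1/87210) = -62/14535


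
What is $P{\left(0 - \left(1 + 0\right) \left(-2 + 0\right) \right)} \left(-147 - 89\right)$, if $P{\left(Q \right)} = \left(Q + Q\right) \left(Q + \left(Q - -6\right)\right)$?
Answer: $-9440$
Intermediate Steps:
$P{\left(Q \right)} = 2 Q \left(6 + 2 Q\right)$ ($P{\left(Q \right)} = 2 Q \left(Q + \left(Q + 6\right)\right) = 2 Q \left(Q + \left(6 + Q\right)\right) = 2 Q \left(6 + 2 Q\right)$)
$P{\left(0 - \left(1 + 0\right) \left(-2 + 0\right) \right)} \left(-147 - 89\right) = 4 \left(0 - \left(1 + 0\right) \left(-2 + 0\right)\right) \left(3 + \left(0 - \left(1 + 0\right) \left(-2 + 0\right)\right)\right) \left(-147 - 89\right) = 4 \left(0 - 1 \left(-2\right)\right) \left(3 + \left(0 - 1 \left(-2\right)\right)\right) \left(-236\right) = 4 \left(0 - -2\right) \left(3 + \left(0 - -2\right)\right) \left(-236\right) = 4 \left(0 + 2\right) \left(3 + \left(0 + 2\right)\right) \left(-236\right) = 4 \cdot 2 \left(3 + 2\right) \left(-236\right) = 4 \cdot 2 \cdot 5 \left(-236\right) = 40 \left(-236\right) = -9440$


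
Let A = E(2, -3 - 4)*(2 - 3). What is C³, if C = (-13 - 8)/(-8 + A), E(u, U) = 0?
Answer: 9261/512 ≈ 18.088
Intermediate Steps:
A = 0 (A = 0*(2 - 3) = 0*(-1) = 0)
C = 21/8 (C = (-13 - 8)/(-8 + 0) = -21/(-8) = -21*(-⅛) = 21/8 ≈ 2.6250)
C³ = (21/8)³ = 9261/512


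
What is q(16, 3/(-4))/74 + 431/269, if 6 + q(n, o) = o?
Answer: 120313/79624 ≈ 1.5110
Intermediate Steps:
q(n, o) = -6 + o
q(16, 3/(-4))/74 + 431/269 = (-6 + 3/(-4))/74 + 431/269 = (-6 + 3*(-1/4))*(1/74) + 431*(1/269) = (-6 - 3/4)*(1/74) + 431/269 = -27/4*1/74 + 431/269 = -27/296 + 431/269 = 120313/79624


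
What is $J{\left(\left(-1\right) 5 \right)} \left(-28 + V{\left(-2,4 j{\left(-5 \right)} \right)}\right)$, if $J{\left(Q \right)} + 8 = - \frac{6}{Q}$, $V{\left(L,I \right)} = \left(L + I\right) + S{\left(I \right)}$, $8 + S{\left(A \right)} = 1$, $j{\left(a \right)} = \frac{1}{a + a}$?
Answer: $\frac{6358}{25} \approx 254.32$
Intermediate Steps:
$j{\left(a \right)} = \frac{1}{2 a}$
$S{\left(A \right)} = -7$ ($S{\left(A \right)} = -8 + 1 = -7$)
$V{\left(L,I \right)} = -7 + I + L$ ($V{\left(L,I \right)} = \left(L + I\right) - 7 = \left(I + L\right) - 7 = -7 + I + L$)
$J{\left(Q \right)} = -8 - \frac{6}{Q}$
$J{\left(\left(-1\right) 5 \right)} \left(-28 + V{\left(-2,4 j{\left(-5 \right)} \right)}\right) = \left(-8 - \frac{6}{\left(-1\right) 5}\right) \left(-28 - \left(9 - \frac{2}{-5}\right)\right) = \left(-8 - \frac{6}{-5}\right) \left(-28 - \left(9 - 2 \left(- \frac{1}{5}\right)\right)\right) = \left(-8 - - \frac{6}{5}\right) \left(-28 - \frac{47}{5}\right) = \left(-8 + \frac{6}{5}\right) \left(-28 - \frac{47}{5}\right) = - \frac{34 \left(-28 - \frac{47}{5}\right)}{5} = \left(- \frac{34}{5}\right) \left(- \frac{187}{5}\right) = \frac{6358}{25}$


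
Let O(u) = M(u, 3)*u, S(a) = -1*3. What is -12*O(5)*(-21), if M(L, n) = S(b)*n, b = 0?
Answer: -11340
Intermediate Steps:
S(a) = -3
M(L, n) = -3*n
O(u) = -9*u (O(u) = (-3*3)*u = -9*u)
-12*O(5)*(-21) = -(-108)*5*(-21) = -12*(-45)*(-21) = 540*(-21) = -11340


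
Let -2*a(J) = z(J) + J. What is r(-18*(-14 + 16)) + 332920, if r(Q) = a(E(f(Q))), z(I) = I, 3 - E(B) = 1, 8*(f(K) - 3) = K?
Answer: 332918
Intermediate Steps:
f(K) = 3 + K/8
E(B) = 2 (E(B) = 3 - 1*1 = 3 - 1 = 2)
a(J) = -J (a(J) = -(J + J)/2 = -J)
r(Q) = -2 (r(Q) = -1*2 = -2)
r(-18*(-14 + 16)) + 332920 = -2 + 332920 = 332918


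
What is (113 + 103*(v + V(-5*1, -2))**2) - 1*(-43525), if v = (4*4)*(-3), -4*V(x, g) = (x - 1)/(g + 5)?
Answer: 1104127/4 ≈ 2.7603e+5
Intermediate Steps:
V(x, g) = -(-1 + x)/(4*(5 + g)) (V(x, g) = -(x - 1)/(4*(g + 5)) = -(-1 + x)/(4*(5 + g)))
v = -48 (v = 16*(-3) = -48)
(113 + 103*(v + V(-5*1, -2))**2) - 1*(-43525) = (113 + 103*(-48 + (1 - (-5))/(4*(5 - 2)))**2) - 1*(-43525) = (113 + 103*(-48 + (1/4)*(1 - 1*(-5))/3)**2) + 43525 = (113 + 103*(-48 + (1/4)*(1/3)*(1 + 5))**2) + 43525 = (113 + 103*(-48 + (1/4)*(1/3)*6)**2) + 43525 = (113 + 103*(-48 + 1/2)**2) + 43525 = (113 + 103*(-95/2)**2) + 43525 = (113 + 103*(9025/4)) + 43525 = (113 + 929575/4) + 43525 = 930027/4 + 43525 = 1104127/4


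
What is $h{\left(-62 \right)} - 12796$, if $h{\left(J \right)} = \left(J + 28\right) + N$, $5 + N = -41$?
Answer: $-12876$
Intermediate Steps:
$N = -46$ ($N = -5 - 41 = -46$)
$h{\left(J \right)} = -18 + J$ ($h{\left(J \right)} = \left(J + 28\right) - 46 = \left(28 + J\right) - 46 = -18 + J$)
$h{\left(-62 \right)} - 12796 = \left(-18 - 62\right) - 12796 = -80 - 12796 = -12876$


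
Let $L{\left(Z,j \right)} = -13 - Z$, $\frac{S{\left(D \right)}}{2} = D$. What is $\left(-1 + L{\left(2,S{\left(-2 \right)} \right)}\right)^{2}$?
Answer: $256$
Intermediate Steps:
$S{\left(D \right)} = 2 D$
$\left(-1 + L{\left(2,S{\left(-2 \right)} \right)}\right)^{2} = \left(-1 - 15\right)^{2} = \left(-16\right)^{2} = 256$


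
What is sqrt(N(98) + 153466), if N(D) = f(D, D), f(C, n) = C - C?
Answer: sqrt(153466) ≈ 391.75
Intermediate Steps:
f(C, n) = 0
N(D) = 0
sqrt(N(98) + 153466) = sqrt(0 + 153466) = sqrt(153466)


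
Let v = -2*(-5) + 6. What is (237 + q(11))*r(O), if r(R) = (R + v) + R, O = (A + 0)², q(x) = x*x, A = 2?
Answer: 8592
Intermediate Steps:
q(x) = x²
v = 16 (v = 10 + 6 = 16)
O = 4 (O = (2 + 0)² = 2² = 4)
r(R) = 16 + 2*R (r(R) = (R + 16) + R = (16 + R) + R = 16 + 2*R)
(237 + q(11))*r(O) = (237 + 11²)*(16 + 2*4) = (237 + 121)*(16 + 8) = 358*24 = 8592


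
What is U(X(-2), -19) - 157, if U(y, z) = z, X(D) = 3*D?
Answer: -176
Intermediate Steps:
U(X(-2), -19) - 157 = -19 - 157 = -176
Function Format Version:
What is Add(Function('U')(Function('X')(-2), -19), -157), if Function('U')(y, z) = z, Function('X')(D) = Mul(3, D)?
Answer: -176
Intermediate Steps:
Add(Function('U')(Function('X')(-2), -19), -157) = Add(-19, -157) = -176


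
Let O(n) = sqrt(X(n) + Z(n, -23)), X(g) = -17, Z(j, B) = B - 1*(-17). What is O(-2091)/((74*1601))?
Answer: I*sqrt(23)/118474 ≈ 4.048e-5*I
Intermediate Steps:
Z(j, B) = 17 + B (Z(j, B) = B + 17 = 17 + B)
O(n) = I*sqrt(23) (O(n) = sqrt(-17 + (17 - 23)) = sqrt(-17 - 6) = sqrt(-23) = I*sqrt(23))
O(-2091)/((74*1601)) = (I*sqrt(23))/((74*1601)) = (I*sqrt(23))/118474 = (I*sqrt(23))*(1/118474) = I*sqrt(23)/118474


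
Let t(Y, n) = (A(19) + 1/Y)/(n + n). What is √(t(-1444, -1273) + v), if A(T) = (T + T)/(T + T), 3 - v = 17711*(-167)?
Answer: √27684965491527082/96748 ≈ 1719.8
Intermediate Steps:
v = 2957740 (v = 3 - 17711*(-167) = 3 - 1*(-2957737) = 3 + 2957737 = 2957740)
A(T) = 1 (A(T) = (2*T)/((2*T)) = (2*T)*(1/(2*T)) = 1)
t(Y, n) = (1 + 1/Y)/(2*n) (t(Y, n) = (1 + 1/Y)/(n + n) = (1 + 1/Y)/((2*n)) = (1 + 1/Y)*(1/(2*n)) = (1 + 1/Y)/(2*n))
√(t(-1444, -1273) + v) = √((½)*(1 - 1444)/(-1444*(-1273)) + 2957740) = √((½)*(-1/1444)*(-1/1273)*(-1443) + 2957740) = √(-1443/3676424 + 2957740) = √(10873906320317/3676424) = √27684965491527082/96748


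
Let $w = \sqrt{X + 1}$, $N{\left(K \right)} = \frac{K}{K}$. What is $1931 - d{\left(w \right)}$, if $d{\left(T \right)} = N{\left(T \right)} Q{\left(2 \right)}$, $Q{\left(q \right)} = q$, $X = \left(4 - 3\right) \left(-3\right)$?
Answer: $1929$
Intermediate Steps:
$X = -3$ ($X = 1 \left(-3\right) = -3$)
$N{\left(K \right)} = 1$
$w = i \sqrt{2}$ ($w = \sqrt{-3 + 1} = \sqrt{-2} = i \sqrt{2} \approx 1.4142 i$)
$d{\left(T \right)} = 2$ ($d{\left(T \right)} = 1 \cdot 2 = 2$)
$1931 - d{\left(w \right)} = 1931 - 2 = 1929$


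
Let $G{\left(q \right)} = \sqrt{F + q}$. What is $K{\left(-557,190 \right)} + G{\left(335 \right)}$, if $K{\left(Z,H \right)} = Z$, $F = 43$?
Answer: $-557 + 3 \sqrt{42} \approx -537.56$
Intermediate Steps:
$G{\left(q \right)} = \sqrt{43 + q}$
$K{\left(-557,190 \right)} + G{\left(335 \right)} = -557 + \sqrt{43 + 335} = -557 + \sqrt{378} = -557 + 3 \sqrt{42}$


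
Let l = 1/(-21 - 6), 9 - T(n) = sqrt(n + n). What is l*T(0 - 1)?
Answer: -1/3 + I*sqrt(2)/27 ≈ -0.33333 + 0.052378*I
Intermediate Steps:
T(n) = 9 - sqrt(2)*sqrt(n) (T(n) = 9 - sqrt(n + n) = 9 - sqrt(2*n) = 9 - sqrt(2)*sqrt(n))
l = -1/27 (l = 1/(-27) = -1/27 ≈ -0.037037)
l*T(0 - 1) = -(9 - sqrt(2)*sqrt(0 - 1))/27 = -(9 - sqrt(2)*sqrt(-1))/27 = -(9 - sqrt(2)*I)/27 = -(9 - I*sqrt(2))/27 = -1/3 + I*sqrt(2)/27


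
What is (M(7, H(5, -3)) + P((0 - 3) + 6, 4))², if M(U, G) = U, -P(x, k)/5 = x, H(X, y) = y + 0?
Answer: 64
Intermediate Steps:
H(X, y) = y
P(x, k) = -5*x
(M(7, H(5, -3)) + P((0 - 3) + 6, 4))² = (7 - 5*((0 - 3) + 6))² = (7 - 5*(-3 + 6))² = (7 - 5*3)² = (7 - 15)² = (-8)² = 64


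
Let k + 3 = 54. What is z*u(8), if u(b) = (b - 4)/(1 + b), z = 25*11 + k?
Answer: 1304/9 ≈ 144.89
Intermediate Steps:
k = 51 (k = -3 + 54 = 51)
z = 326 (z = 25*11 + 51 = 275 + 51 = 326)
u(b) = (-4 + b)/(1 + b)
z*u(8) = 326*((-4 + 8)/(1 + 8)) = 326*(4/9) = 1304/9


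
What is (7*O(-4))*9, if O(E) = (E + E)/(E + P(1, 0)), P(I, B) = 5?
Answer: -504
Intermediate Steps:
O(E) = 2*E/(5 + E) (O(E) = (E + E)/(E + 5) = (2*E)/(5 + E) = 2*E/(5 + E))
(7*O(-4))*9 = (7*(2*(-4)/(5 - 4)))*9 = (7*(2*(-4)/1))*9 = (7*(2*(-4)*1))*9 = (7*(-8))*9 = -56*9 = -504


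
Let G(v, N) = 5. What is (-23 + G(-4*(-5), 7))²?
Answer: 324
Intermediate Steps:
(-23 + G(-4*(-5), 7))² = (-23 + 5)² = (-18)² = 324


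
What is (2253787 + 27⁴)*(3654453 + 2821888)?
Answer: 18038086290748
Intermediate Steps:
(2253787 + 27⁴)*(3654453 + 2821888) = (2253787 + 531441)*6476341 = 2785228*6476341 = 18038086290748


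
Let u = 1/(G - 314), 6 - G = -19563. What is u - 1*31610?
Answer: -608650549/19255 ≈ -31610.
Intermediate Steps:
G = 19569 (G = 6 - 1*(-19563) = 6 + 19563 = 19569)
u = 1/19255 (u = 1/(19569 - 314) = 1/19255 ≈ 5.1935e-5)
u - 1*31610 = 1/19255 - 1*31610 = 1/19255 - 31610 = -608650549/19255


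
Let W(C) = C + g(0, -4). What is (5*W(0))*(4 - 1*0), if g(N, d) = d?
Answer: -80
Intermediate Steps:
W(C) = -4 + C (W(C) = C - 4 = -4 + C)
(5*W(0))*(4 - 1*0) = (5*(-4 + 0))*(4 - 1*0) = (5*(-4))*(4 + 0) = -20*4 = -80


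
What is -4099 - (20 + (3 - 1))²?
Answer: -4583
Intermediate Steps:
-4099 - (20 + (3 - 1))² = -4099 - (20 + 2)² = -4099 - 1*22² = -4099 - 1*484 = -4099 - 484 = -4583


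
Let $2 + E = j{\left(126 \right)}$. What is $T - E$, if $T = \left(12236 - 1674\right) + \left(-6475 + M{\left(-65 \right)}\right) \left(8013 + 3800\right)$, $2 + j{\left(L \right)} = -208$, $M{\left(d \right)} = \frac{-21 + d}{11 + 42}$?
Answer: $- \frac{4054371171}{53} \approx -7.6498 \cdot 10^{7}$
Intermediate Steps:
$M{\left(d \right)} = - \frac{21}{53} + \frac{d}{53}$ ($M{\left(d \right)} = \frac{-21 + d}{53} = \left(-21 + d\right) \frac{1}{53} = - \frac{21}{53} + \frac{d}{53}$)
$j{\left(L \right)} = -210$ ($j{\left(L \right)} = -2 - 208 = -210$)
$T = - \frac{4054382407}{53}$ ($T = \left(12236 - 1674\right) + \left(-6475 + \left(- \frac{21}{53} + \frac{1}{53} \left(-65\right)\right)\right) \left(8013 + 3800\right) = \left(12236 - 1674\right) + \left(-6475 - \frac{86}{53}\right) 11813 = 10562 - \frac{4054942193}{53} = - \frac{4054382407}{53} \approx -7.6498 \cdot 10^{7}$)
$E = -212$ ($E = -2 - 210 = -212$)
$T - E = - \frac{4054382407}{53} - -212 = - \frac{4054382407}{53} + 212 = - \frac{4054371171}{53}$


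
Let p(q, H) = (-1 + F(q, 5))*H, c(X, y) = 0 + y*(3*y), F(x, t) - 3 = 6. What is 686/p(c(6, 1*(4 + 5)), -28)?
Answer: -49/16 ≈ -3.0625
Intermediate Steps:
F(x, t) = 9 (F(x, t) = 3 + 6 = 9)
c(X, y) = 3*y**2 (c(X, y) = 0 + 3*y**2 = 3*y**2)
p(q, H) = 8*H (p(q, H) = (-1 + 9)*H = 8*H)
686/p(c(6, 1*(4 + 5)), -28) = 686/((8*(-28))) = 686/(-224) = 686*(-1/224) = -49/16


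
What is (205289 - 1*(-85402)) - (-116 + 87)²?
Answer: 289850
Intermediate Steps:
(205289 - 1*(-85402)) - (-116 + 87)² = (205289 + 85402) - 1*(-29)² = 290691 - 1*841 = 290691 - 841 = 289850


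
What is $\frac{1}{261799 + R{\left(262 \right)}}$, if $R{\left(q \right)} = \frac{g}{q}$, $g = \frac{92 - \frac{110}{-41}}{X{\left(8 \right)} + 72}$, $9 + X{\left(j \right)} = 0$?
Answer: $\frac{112791}{29528571656} \approx 3.8197 \cdot 10^{-6}$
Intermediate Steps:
$X{\left(j \right)} = -9$ ($X{\left(j \right)} = -9 + 0 = -9$)
$g = \frac{1294}{861}$ ($g = \frac{92 - \frac{110}{-41}}{-9 + 72} = \frac{92 - - \frac{110}{41}}{63} = \left(92 + \frac{110}{41}\right) \frac{1}{63} = \frac{3882}{41} \cdot \frac{1}{63} = \frac{1294}{861} \approx 1.5029$)
$R{\left(q \right)} = \frac{1294}{861 q}$
$\frac{1}{261799 + R{\left(262 \right)}} = \frac{1}{261799 + \frac{1294}{861 \cdot 262}} = \frac{1}{261799 + \frac{1294}{861} \cdot \frac{1}{262}} = \frac{1}{261799 + \frac{647}{112791}} = \frac{1}{\frac{29528571656}{112791}} = \frac{112791}{29528571656}$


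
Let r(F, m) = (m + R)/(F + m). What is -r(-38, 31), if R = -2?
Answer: 29/7 ≈ 4.1429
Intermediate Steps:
r(F, m) = (-2 + m)/(F + m) (r(F, m) = (m - 2)/(F + m) = (-2 + m)/(F + m))
-r(-38, 31) = -(-2 + 31)/(-38 + 31) = -29/(-7) = -(-1)*29/7 = -1*(-29/7) = 29/7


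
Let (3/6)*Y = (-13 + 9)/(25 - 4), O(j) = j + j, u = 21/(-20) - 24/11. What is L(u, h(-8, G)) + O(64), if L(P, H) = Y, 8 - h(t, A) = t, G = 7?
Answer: 2680/21 ≈ 127.62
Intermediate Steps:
u = -711/220 (u = 21*(-1/20) - 24*1/11 = -21/20 - 24/11 = -711/220 ≈ -3.2318)
h(t, A) = 8 - t
O(j) = 2*j
Y = -8/21 (Y = 2*((-13 + 9)/(25 - 4)) = 2*(-4/21) = -8/21 ≈ -0.38095)
L(P, H) = -8/21
L(u, h(-8, G)) + O(64) = -8/21 + 2*64 = -8/21 + 128 = 2680/21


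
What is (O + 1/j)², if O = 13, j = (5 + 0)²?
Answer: 106276/625 ≈ 170.04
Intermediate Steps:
j = 25 (j = 5² = 25)
(O + 1/j)² = (13 + 1/25)² = (326/25)² = 106276/625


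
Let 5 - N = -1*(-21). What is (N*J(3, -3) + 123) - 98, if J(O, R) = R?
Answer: 73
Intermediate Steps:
N = -16 (N = 5 - (-1)*(-21) = 5 - 1*21 = 5 - 21 = -16)
(N*J(3, -3) + 123) - 98 = (-16*(-3) + 123) - 98 = (48 + 123) - 98 = 171 - 98 = 73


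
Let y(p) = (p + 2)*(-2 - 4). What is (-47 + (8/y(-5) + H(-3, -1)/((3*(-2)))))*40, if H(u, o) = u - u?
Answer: -16760/9 ≈ -1862.2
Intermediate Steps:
y(p) = -12 - 6*p (y(p) = (2 + p)*(-6) = -12 - 6*p)
H(u, o) = 0
(-47 + (8/y(-5) + H(-3, -1)/((3*(-2)))))*40 = (-47 + (8/(-12 - 6*(-5)) + 0/((3*(-2)))))*40 = (-47 + (8/(-12 + 30) + 0/(-6)))*40 = (-47 + (8/18 + 0*(-⅙)))*40 = (-47 + (8*(1/18) + 0))*40 = (-47 + (4/9 + 0))*40 = (-47 + 4/9)*40 = -419/9*40 = -16760/9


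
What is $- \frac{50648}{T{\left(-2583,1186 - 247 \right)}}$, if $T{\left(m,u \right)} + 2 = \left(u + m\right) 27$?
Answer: $\frac{25324}{22195} \approx 1.141$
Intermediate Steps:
$T{\left(m,u \right)} = -2 + 27 m + 27 u$ ($T{\left(m,u \right)} = -2 + \left(u + m\right) 27 = -2 + \left(m + u\right) 27 = -2 + \left(27 m + 27 u\right) = -2 + 27 m + 27 u$)
$- \frac{50648}{T{\left(-2583,1186 - 247 \right)}} = - \frac{50648}{-2 + 27 \left(-2583\right) + 27 \left(1186 - 247\right)} = - \frac{50648}{-2 - 69741 + 27 \cdot 939} = - \frac{50648}{-2 - 69741 + 25353} = - \frac{50648}{-44390} = \left(-50648\right) \left(- \frac{1}{44390}\right) = \frac{25324}{22195}$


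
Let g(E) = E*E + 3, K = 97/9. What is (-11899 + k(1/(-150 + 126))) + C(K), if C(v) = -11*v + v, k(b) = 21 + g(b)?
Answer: -2300693/192 ≈ -11983.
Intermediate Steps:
K = 97/9 (K = 97*(⅑) = 97/9 ≈ 10.778)
g(E) = 3 + E² (g(E) = E² + 3 = 3 + E²)
k(b) = 24 + b² (k(b) = 21 + (3 + b²) = 24 + b²)
C(v) = -10*v
(-11899 + k(1/(-150 + 126))) + C(K) = (-11899 + (24 + (1/(-150 + 126))²)) - 10*97/9 = (-11899 + (24 + (1/(-24))²)) - 970/9 = (-11899 + (24 + (-1/24)²)) - 970/9 = (-11899 + (24 + 1/576)) - 970/9 = (-11899 + 13825/576) - 970/9 = -6839999/576 - 970/9 = -2300693/192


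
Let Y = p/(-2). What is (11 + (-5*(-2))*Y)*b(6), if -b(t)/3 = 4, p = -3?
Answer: -312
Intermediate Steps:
b(t) = -12 (b(t) = -3*4 = -12)
Y = 3/2 (Y = -3/(-2) = -3*(-½) = 3/2 ≈ 1.5000)
(11 + (-5*(-2))*Y)*b(6) = (11 - 5*(-2)*(3/2))*(-12) = (11 + 10*(3/2))*(-12) = (11 + 15)*(-12) = 26*(-12) = -312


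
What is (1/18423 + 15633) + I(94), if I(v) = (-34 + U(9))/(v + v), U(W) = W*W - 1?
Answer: 27073059169/1731762 ≈ 15633.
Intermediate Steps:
U(W) = -1 + W² (U(W) = W² - 1 = -1 + W²)
I(v) = 23/v (I(v) = (-34 + (-1 + 9²))/(v + v) = (-34 + (-1 + 81))/((2*v)) = (-34 + 80)*(1/(2*v)) = 46*(1/(2*v)) = 23/v)
(1/18423 + 15633) + I(94) = (1/18423 + 15633) + 23/94 = (1/18423 + 15633) + 23*(1/94) = 288006760/18423 + 23/94 = 27073059169/1731762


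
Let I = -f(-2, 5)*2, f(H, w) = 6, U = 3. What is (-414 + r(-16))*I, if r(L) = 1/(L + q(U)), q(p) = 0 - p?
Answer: 94404/19 ≈ 4968.6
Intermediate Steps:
q(p) = -p
r(L) = 1/(-3 + L) (r(L) = 1/(L - 1*3) = 1/(L - 3) = 1/(-3 + L))
I = -12 (I = -1*6*2 = -6*2 = -12)
(-414 + r(-16))*I = (-414 + 1/(-3 - 16))*(-12) = (-414 + 1/(-19))*(-12) = (-414 - 1/19)*(-12) = -7867/19*(-12) = 94404/19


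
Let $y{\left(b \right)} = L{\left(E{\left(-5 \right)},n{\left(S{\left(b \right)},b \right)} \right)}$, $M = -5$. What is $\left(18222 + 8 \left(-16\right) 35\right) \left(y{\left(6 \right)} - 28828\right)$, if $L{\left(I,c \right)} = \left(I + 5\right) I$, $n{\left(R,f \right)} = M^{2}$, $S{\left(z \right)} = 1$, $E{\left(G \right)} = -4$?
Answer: $-396209344$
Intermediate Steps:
$n{\left(R,f \right)} = 25$ ($n{\left(R,f \right)} = \left(-5\right)^{2} = 25$)
$L{\left(I,c \right)} = I \left(5 + I\right)$ ($L{\left(I,c \right)} = \left(5 + I\right) I = I \left(5 + I\right)$)
$y{\left(b \right)} = -4$ ($y{\left(b \right)} = - 4 \left(5 - 4\right) = \left(-4\right) 1 = -4$)
$\left(18222 + 8 \left(-16\right) 35\right) \left(y{\left(6 \right)} - 28828\right) = \left(18222 + 8 \left(-16\right) 35\right) \left(-4 - 28828\right) = \left(18222 - 4480\right) \left(-28832\right) = 13742 \left(-28832\right) = -396209344$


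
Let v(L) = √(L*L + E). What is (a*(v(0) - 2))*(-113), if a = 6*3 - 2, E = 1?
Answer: 1808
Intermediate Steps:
v(L) = √(1 + L²) (v(L) = √(L*L + 1) = √(L² + 1) = √(1 + L²))
a = 16 (a = 18 - 2 = 16)
(a*(v(0) - 2))*(-113) = (16*(√(1 + 0²) - 2))*(-113) = (16*(√(1 + 0) - 2))*(-113) = (16*(√1 - 2))*(-113) = (16*(1 - 2))*(-113) = (16*(-1))*(-113) = -16*(-113) = 1808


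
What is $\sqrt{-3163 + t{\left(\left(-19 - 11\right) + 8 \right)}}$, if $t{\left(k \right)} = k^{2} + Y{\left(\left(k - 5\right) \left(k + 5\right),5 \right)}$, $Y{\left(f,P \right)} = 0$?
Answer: $i \sqrt{2679} \approx 51.759 i$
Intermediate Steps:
$t{\left(k \right)} = k^{2}$ ($t{\left(k \right)} = k^{2} + 0 = k^{2}$)
$\sqrt{-3163 + t{\left(\left(-19 - 11\right) + 8 \right)}} = \sqrt{-3163 + \left(\left(-19 - 11\right) + 8\right)^{2}} = \sqrt{-3163 + \left(-30 + 8\right)^{2}} = \sqrt{-3163 + \left(-22\right)^{2}} = \sqrt{-3163 + 484} = \sqrt{-2679} = i \sqrt{2679}$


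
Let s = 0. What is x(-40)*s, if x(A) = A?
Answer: 0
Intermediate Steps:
x(-40)*s = -40*0 = 0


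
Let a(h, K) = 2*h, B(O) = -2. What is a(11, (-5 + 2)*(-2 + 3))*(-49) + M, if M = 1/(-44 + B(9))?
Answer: -49589/46 ≈ -1078.0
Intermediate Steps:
M = -1/46 (M = 1/(-44 - 2) = 1/(-46) = -1/46 ≈ -0.021739)
a(11, (-5 + 2)*(-2 + 3))*(-49) + M = (2*11)*(-49) - 1/46 = 22*(-49) - 1/46 = -1078 - 1/46 = -49589/46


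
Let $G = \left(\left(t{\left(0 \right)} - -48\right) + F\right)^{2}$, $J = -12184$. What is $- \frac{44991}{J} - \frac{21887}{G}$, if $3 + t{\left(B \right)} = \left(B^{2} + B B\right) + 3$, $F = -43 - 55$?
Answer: $- \frac{38548427}{7615000} \approx -5.0622$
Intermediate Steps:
$F = -98$
$t{\left(B \right)} = 2 B^{2}$ ($t{\left(B \right)} = -3 + \left(\left(B^{2} + B B\right) + 3\right) = -3 + \left(\left(B^{2} + B^{2}\right) + 3\right) = -3 + \left(2 B^{2} + 3\right) = -3 + \left(3 + 2 B^{2}\right) = 2 B^{2}$)
$G = 2500$ ($G = \left(\left(2 \cdot 0^{2} - -48\right) - 98\right)^{2} = \left(\left(2 \cdot 0 + 48\right) - 98\right)^{2} = \left(\left(0 + 48\right) - 98\right)^{2} = \left(48 - 98\right)^{2} = \left(-50\right)^{2} = 2500$)
$- \frac{44991}{J} - \frac{21887}{G} = - \frac{44991}{-12184} - \frac{21887}{2500} = \left(-44991\right) \left(- \frac{1}{12184}\right) - \frac{21887}{2500} = \frac{44991}{12184} - \frac{21887}{2500} = - \frac{38548427}{7615000}$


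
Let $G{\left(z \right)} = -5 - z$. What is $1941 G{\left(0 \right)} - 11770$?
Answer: $-21475$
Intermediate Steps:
$1941 G{\left(0 \right)} - 11770 = 1941 \left(-5 - 0\right) - 11770 = 1941 \left(-5 + 0\right) - 11770 = 1941 \left(-5\right) - 11770 = -9705 - 11770 = -21475$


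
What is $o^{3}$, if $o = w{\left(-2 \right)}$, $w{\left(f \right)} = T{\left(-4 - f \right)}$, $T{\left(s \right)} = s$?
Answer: $-8$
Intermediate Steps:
$w{\left(f \right)} = -4 - f$
$o = -2$ ($o = -4 - -2 = -4 + 2 = -2$)
$o^{3} = \left(-2\right)^{3} = -8$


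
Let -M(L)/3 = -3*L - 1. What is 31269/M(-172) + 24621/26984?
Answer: -268574417/13896760 ≈ -19.326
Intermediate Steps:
M(L) = 3 + 9*L (M(L) = -3*(-3*L - 1) = -3*(-1 - 3*L) = 3 + 9*L)
31269/M(-172) + 24621/26984 = 31269/(3 + 9*(-172)) + 24621/26984 = 31269/(3 - 1548) + 24621*(1/26984) = 31269/(-1545) + 24621/26984 = 31269*(-1/1545) + 24621/26984 = -10423/515 + 24621/26984 = -268574417/13896760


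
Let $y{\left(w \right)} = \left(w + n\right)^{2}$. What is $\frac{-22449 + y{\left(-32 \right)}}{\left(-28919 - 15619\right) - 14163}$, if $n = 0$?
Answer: $\frac{21425}{58701} \approx 0.36499$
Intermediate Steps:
$y{\left(w \right)} = w^{2}$ ($y{\left(w \right)} = \left(w + 0\right)^{2} = w^{2}$)
$\frac{-22449 + y{\left(-32 \right)}}{\left(-28919 - 15619\right) - 14163} = \frac{-22449 + \left(-32\right)^{2}}{\left(-28919 - 15619\right) - 14163} = \frac{-22449 + 1024}{-44538 - 14163} = - \frac{21425}{-58701} = \left(-21425\right) \left(- \frac{1}{58701}\right) = \frac{21425}{58701}$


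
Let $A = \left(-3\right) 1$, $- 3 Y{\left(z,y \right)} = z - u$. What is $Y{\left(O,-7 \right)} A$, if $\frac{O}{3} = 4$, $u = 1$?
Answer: $11$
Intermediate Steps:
$O = 12$ ($O = 3 \cdot 4 = 12$)
$Y{\left(z,y \right)} = \frac{1}{3} - \frac{z}{3}$ ($Y{\left(z,y \right)} = - \frac{z - 1}{3} = - \frac{-1 + z}{3} = \frac{1}{3} - \frac{z}{3}$)
$A = -3$
$Y{\left(O,-7 \right)} A = \left(\frac{1}{3} - 4\right) \left(-3\right) = \left(- \frac{11}{3}\right) \left(-3\right) = 11$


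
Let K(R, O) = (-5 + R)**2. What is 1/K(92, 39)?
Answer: 1/7569 ≈ 0.00013212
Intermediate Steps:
1/K(92, 39) = 1/((-5 + 92)**2) = 1/(87**2) = 1/7569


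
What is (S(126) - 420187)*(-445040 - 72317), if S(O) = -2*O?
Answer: 217517059723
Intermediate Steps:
(S(126) - 420187)*(-445040 - 72317) = (-2*126 - 420187)*(-445040 - 72317) = (-252 - 420187)*(-517357) = -420439*(-517357) = 217517059723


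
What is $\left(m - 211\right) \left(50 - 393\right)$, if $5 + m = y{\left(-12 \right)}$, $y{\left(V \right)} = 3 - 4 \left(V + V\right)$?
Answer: $40131$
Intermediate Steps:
$y{\left(V \right)} = 3 - 8 V$ ($y{\left(V \right)} = 3 - 4 \cdot 2 V = 3 - 8 V$)
$m = 94$ ($m = -5 + \left(3 - -96\right) = -5 + \left(3 + 96\right) = -5 + 99 = 94$)
$\left(m - 211\right) \left(50 - 393\right) = \left(94 - 211\right) \left(50 - 393\right) = \left(-117\right) \left(-343\right) = 40131$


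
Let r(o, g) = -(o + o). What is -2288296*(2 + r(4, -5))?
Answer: 13729776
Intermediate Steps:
r(o, g) = -2*o
-2288296*(2 + r(4, -5)) = -2288296*(2 - 2*4) = -2288296*(2 - 8) = -2288296*(-6) = -572074*(-24) = 13729776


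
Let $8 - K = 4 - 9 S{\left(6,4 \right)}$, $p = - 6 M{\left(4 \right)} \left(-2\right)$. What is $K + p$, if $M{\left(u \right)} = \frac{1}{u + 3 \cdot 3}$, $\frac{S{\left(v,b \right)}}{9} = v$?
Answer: $\frac{6382}{13} \approx 490.92$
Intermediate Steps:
$S{\left(v,b \right)} = 9 v$
$M{\left(u \right)} = \frac{1}{9 + u}$ ($M{\left(u \right)} = \frac{1}{u + 9} = \frac{1}{9 + u}$)
$p = \frac{12}{13}$ ($p = - \frac{6}{9 + 4} \left(-2\right) = - \frac{6}{13} \left(-2\right) = \left(-6\right) \frac{1}{13} \left(-2\right) = \left(- \frac{6}{13}\right) \left(-2\right) = \frac{12}{13} \approx 0.92308$)
$K = 490$ ($K = 8 - \left(4 - 9 \cdot 9 \cdot 6\right) = 8 - \left(4 - 486\right) = 8 - -482 = 8 + 482 = 490$)
$K + p = 490 + \frac{12}{13} = \frac{6382}{13}$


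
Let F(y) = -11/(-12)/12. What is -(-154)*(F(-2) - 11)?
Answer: -121121/72 ≈ -1682.2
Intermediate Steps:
F(y) = 11/144 (F(y) = -11*(-1/12)*(1/12) = (11/12)*(1/12) = 11/144)
-(-154)*(F(-2) - 11) = -(-154)*(11/144 - 11) = -(-154)*(-1573)/144 = -1*121121/72 = -121121/72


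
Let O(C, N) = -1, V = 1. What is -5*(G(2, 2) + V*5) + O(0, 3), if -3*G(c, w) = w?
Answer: -68/3 ≈ -22.667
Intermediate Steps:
G(c, w) = -w/3
-5*(G(2, 2) + V*5) + O(0, 3) = -5*(-⅓*2 + 1*5) - 1 = -5*(-⅔ + 5) - 1 = -5*13/3 - 1 = -65/3 - 1 = -68/3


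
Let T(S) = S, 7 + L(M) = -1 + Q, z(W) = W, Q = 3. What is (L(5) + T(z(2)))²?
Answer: 9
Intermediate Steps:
L(M) = -5 (L(M) = -7 + (-1 + 3) = -7 + 2 = -5)
(L(5) + T(z(2)))² = (-5 + 2)² = (-3)² = 9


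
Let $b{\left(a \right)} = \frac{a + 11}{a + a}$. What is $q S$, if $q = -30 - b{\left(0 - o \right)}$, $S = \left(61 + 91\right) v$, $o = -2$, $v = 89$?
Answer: $-449806$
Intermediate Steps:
$b{\left(a \right)} = \frac{11 + a}{2 a}$
$S = 13528$ ($S = \left(61 + 91\right) 89 = 152 \cdot 89 = 13528$)
$q = - \frac{133}{4}$ ($q = -30 - \frac{11 + \left(0 - -2\right)}{2 \left(0 - -2\right)} = -30 - \frac{11 + \left(0 + 2\right)}{2 \left(0 + 2\right)} = -30 - \frac{11 + 2}{2 \cdot 2} = -30 - \frac{1}{2} \cdot \frac{1}{2} \cdot 13 = -30 - \frac{13}{4} = - \frac{133}{4} \approx -33.25$)
$q S = \left(- \frac{133}{4}\right) 13528 = -449806$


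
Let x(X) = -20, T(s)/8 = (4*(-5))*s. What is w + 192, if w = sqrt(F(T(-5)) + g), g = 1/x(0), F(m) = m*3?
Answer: 192 + sqrt(239995)/10 ≈ 240.99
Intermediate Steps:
T(s) = -160*s (T(s) = 8*((4*(-5))*s) = 8*(-20*s) = -160*s)
F(m) = 3*m
g = -1/20 (g = 1/(-20) = -1/20 ≈ -0.050000)
w = sqrt(239995)/10 (w = sqrt(3*(-160*(-5)) - 1/20) = sqrt(3*800 - 1/20) = sqrt(2400 - 1/20) = sqrt(47999/20) = sqrt(239995)/10 ≈ 48.989)
w + 192 = sqrt(239995)/10 + 192 = 192 + sqrt(239995)/10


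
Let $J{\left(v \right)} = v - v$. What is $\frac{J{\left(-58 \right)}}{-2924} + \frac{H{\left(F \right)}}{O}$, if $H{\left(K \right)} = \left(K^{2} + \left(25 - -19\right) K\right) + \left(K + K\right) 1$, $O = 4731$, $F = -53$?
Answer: $\frac{371}{4731} \approx 0.078419$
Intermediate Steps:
$J{\left(v \right)} = 0$
$H{\left(K \right)} = K^{2} + 46 K$ ($H{\left(K \right)} = \left(K^{2} + \left(25 + 19\right) K\right) + 2 K 1 = \left(K^{2} + 44 K\right) + 2 K = K^{2} + 46 K$)
$\frac{J{\left(-58 \right)}}{-2924} + \frac{H{\left(F \right)}}{O} = \frac{0}{-2924} + \frac{\left(-53\right) \left(46 - 53\right)}{4731} = 0 \left(- \frac{1}{2924}\right) + \left(-53\right) \left(-7\right) \frac{1}{4731} = 0 + 371 \cdot \frac{1}{4731} = 0 + \frac{371}{4731} = \frac{371}{4731}$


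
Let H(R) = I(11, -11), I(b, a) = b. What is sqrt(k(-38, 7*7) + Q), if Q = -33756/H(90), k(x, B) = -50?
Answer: I*sqrt(377366)/11 ≈ 55.846*I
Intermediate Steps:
H(R) = 11
Q = -33756/11 ≈ -3068.7
sqrt(k(-38, 7*7) + Q) = sqrt(-50 - 33756/11) = sqrt(-34306/11) = I*sqrt(377366)/11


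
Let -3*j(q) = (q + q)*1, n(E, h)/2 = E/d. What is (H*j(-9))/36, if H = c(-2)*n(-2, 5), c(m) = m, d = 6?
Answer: 2/9 ≈ 0.22222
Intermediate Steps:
n(E, h) = E/3 (n(E, h) = 2*(E/6) = E/3)
H = 4/3 (H = -2*(-2)/3 = -2*(-⅔) = 4/3 ≈ 1.3333)
j(q) = -2*q/3 (j(q) = -(q + q)/3 = -2*q/3)
(H*j(-9))/36 = (4*(-⅔*(-9))/3)/36 = ((4/3)*6)*(1/36) = 8*(1/36) = 2/9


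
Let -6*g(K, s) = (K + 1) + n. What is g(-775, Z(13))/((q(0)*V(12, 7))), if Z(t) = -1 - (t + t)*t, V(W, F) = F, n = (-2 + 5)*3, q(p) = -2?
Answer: -255/28 ≈ -9.1071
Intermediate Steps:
n = 9 (n = 3*3 = 9)
Z(t) = -1 - 2*t² (Z(t) = -1 - 2*t*t = -1 - 2*t²)
g(K, s) = -5/3 - K/6 (g(K, s) = -((K + 1) + 9)/6 = -((1 + K) + 9)/6 = -(10 + K)/6 = -5/3 - K/6)
g(-775, Z(13))/((q(0)*V(12, 7))) = (-5/3 - ⅙*(-775))/((-2*7)) = (-5/3 + 775/6)/(-14) = (255/2)*(-1/14) = -255/28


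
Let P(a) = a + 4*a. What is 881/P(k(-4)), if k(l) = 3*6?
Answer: 881/90 ≈ 9.7889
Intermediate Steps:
k(l) = 18
P(a) = 5*a
881/P(k(-4)) = 881/((5*18)) = 881/90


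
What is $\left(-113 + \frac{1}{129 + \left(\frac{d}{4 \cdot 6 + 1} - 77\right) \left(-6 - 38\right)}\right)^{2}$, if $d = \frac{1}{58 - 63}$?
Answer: $\frac{2468348024030784}{193308829561} \approx 12769.0$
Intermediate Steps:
$d = - \frac{1}{5}$ ($d = \frac{1}{-5} = - \frac{1}{5} \approx -0.2$)
$\left(-113 + \frac{1}{129 + \left(\frac{d}{4 \cdot 6 + 1} - 77\right) \left(-6 - 38\right)}\right)^{2} = \left(-113 + \frac{1}{129 + \left(- \frac{1}{5 \left(4 \cdot 6 + 1\right)} - 77\right) \left(-6 - 38\right)}\right)^{2} = \left(-113 + \frac{1}{129 + \left(- \frac{1}{5 \left(24 + 1\right)} - 77\right) \left(-44\right)}\right)^{2} = \left(-113 + \frac{1}{129 + \left(- \frac{1}{5 \cdot 25} - 77\right) \left(-44\right)}\right)^{2} = \left(-113 + \frac{1}{129 + \left(\left(- \frac{1}{5}\right) \frac{1}{25} - 77\right) \left(-44\right)}\right)^{2} = \left(-113 + \frac{1}{129 + \left(- \frac{1}{125} - 77\right) \left(-44\right)}\right)^{2} = \left(-113 + \frac{1}{129 - - \frac{423544}{125}}\right)^{2} = \left(-113 + \frac{1}{129 + \frac{423544}{125}}\right)^{2} = \left(-113 + \frac{1}{\frac{439669}{125}}\right)^{2} = \left(-113 + \frac{125}{439669}\right)^{2} = \left(- \frac{49682472}{439669}\right)^{2} = \frac{2468348024030784}{193308829561}$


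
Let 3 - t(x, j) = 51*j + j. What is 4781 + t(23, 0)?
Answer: 4784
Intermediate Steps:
t(x, j) = 3 - 52*j (t(x, j) = 3 - (51*j + j) = 3 - 52*j)
4781 + t(23, 0) = 4781 + (3 - 52*0) = 4781 + (3 + 0) = 4781 + 3 = 4784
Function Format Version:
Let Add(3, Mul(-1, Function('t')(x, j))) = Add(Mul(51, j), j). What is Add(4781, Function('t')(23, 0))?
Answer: 4784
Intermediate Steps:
Function('t')(x, j) = Add(3, Mul(-52, j)) (Function('t')(x, j) = Add(3, Mul(-1, Add(Mul(51, j), j))) = Add(3, Mul(-1, Mul(52, j))) = Add(3, Mul(-52, j)))
Add(4781, Function('t')(23, 0)) = Add(4781, Add(3, Mul(-52, 0))) = Add(4781, Add(3, 0)) = Add(4781, 3) = 4784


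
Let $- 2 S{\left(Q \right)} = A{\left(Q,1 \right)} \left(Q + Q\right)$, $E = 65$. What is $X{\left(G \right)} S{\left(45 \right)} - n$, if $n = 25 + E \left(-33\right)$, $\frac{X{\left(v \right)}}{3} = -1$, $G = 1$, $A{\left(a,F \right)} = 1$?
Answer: $2255$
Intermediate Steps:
$X{\left(v \right)} = -3$ ($X{\left(v \right)} = 3 \left(-1\right) = -3$)
$S{\left(Q \right)} = - Q$ ($S{\left(Q \right)} = - \frac{1 \left(Q + Q\right)}{2} = - \frac{1 \cdot 2 Q}{2} = - \frac{2 Q}{2} = - Q$)
$n = -2120$ ($n = 25 + 65 \left(-33\right) = 25 - 2145 = -2120$)
$X{\left(G \right)} S{\left(45 \right)} - n = - 3 \left(\left(-1\right) 45\right) - -2120 = \left(-3\right) \left(-45\right) + 2120 = 135 + 2120 = 2255$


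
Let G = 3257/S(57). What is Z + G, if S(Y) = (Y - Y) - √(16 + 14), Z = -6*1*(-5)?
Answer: 30 - 3257*√30/30 ≈ -564.64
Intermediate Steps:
Z = 30 (Z = -6*(-5) = 30)
S(Y) = -√30 (S(Y) = 0 - √30 = -√30)
G = -3257*√30/30 (G = 3257/((-√30)) = 3257*(-√30/30) = -3257*√30/30 ≈ -594.64)
Z + G = 30 - 3257*√30/30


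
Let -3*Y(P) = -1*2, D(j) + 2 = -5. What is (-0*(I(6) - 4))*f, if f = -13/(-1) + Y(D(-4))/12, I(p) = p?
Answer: 0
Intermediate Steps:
D(j) = -7 (D(j) = -2 - 5 = -7)
Y(P) = ⅔ (Y(P) = -(-1)*2/3 = -⅓*(-2) = ⅔)
f = 235/18 (f = -13/(-1) + (⅔)/12 = -13*(-1) + (⅔)*(1/12) = 13 + 1/18 = 235/18 ≈ 13.056)
(-0*(I(6) - 4))*f = -0*(6 - 4)*(235/18) = -0*2*(235/18) = -44*0*(235/18) = 0*(235/18) = 0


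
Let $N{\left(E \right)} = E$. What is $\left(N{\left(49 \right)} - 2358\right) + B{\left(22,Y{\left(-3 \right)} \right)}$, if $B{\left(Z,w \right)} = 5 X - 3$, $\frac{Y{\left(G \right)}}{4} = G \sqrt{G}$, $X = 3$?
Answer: $-2297$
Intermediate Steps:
$Y{\left(G \right)} = 4 G^{\frac{3}{2}}$ ($Y{\left(G \right)} = 4 G \sqrt{G} = 4 G^{\frac{3}{2}}$)
$B{\left(Z,w \right)} = 12$ ($B{\left(Z,w \right)} = 5 \cdot 3 - 3 = 15 - 3 = 12$)
$\left(N{\left(49 \right)} - 2358\right) + B{\left(22,Y{\left(-3 \right)} \right)} = \left(49 - 2358\right) + 12 = -2309 + 12 = -2297$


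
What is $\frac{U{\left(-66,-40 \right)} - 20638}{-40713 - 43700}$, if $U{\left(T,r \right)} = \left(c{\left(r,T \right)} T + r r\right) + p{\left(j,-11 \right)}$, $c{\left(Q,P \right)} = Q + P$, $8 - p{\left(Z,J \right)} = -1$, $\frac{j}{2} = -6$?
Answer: $\frac{1719}{12059} \approx 0.14255$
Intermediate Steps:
$j = -12$ ($j = 2 \left(-6\right) = -12$)
$p{\left(Z,J \right)} = 9$ ($p{\left(Z,J \right)} = 8 - -1 = 8 + 1 = 9$)
$c{\left(Q,P \right)} = P + Q$
$U{\left(T,r \right)} = 9 + r^{2} + T \left(T + r\right)$ ($U{\left(T,r \right)} = \left(\left(T + r\right) T + r r\right) + 9 = \left(T \left(T + r\right) + r^{2}\right) + 9 = \left(r^{2} + T \left(T + r\right)\right) + 9 = 9 + r^{2} + T \left(T + r\right)$)
$\frac{U{\left(-66,-40 \right)} - 20638}{-40713 - 43700} = \frac{\left(9 + \left(-40\right)^{2} - 66 \left(-66 - 40\right)\right) - 20638}{-40713 - 43700} = \frac{\left(9 + 1600 - -6996\right) - 20638}{-84413} = \left(\left(9 + 1600 + 6996\right) - 20638\right) \left(- \frac{1}{84413}\right) = \left(8605 - 20638\right) \left(- \frac{1}{84413}\right) = \left(-12033\right) \left(- \frac{1}{84413}\right) = \frac{1719}{12059}$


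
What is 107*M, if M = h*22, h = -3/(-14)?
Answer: 3531/7 ≈ 504.43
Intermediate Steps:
h = 3/14 (h = -3*(-1/14) = 3/14 ≈ 0.21429)
M = 33/7 (M = (3/14)*22 = 33/7 ≈ 4.7143)
107*M = 107*(33/7) = 3531/7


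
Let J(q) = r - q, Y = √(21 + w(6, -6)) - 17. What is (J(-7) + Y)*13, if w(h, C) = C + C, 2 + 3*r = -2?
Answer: -325/3 ≈ -108.33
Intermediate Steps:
r = -4/3 (r = -⅔ + (⅓)*(-2) = -⅔ - ⅔ = -4/3 ≈ -1.3333)
w(h, C) = 2*C
Y = -14 (Y = √(21 + 2*(-6)) - 17 = √(21 - 12) - 17 = √9 - 17 = 3 - 17 = -14)
J(q) = -4/3 - q
(J(-7) + Y)*13 = ((-4/3 - 1*(-7)) - 14)*13 = ((-4/3 + 7) - 14)*13 = (17/3 - 14)*13 = -25/3*13 = -325/3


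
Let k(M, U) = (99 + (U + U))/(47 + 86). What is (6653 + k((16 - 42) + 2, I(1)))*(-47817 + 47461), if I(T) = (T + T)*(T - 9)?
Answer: -315030096/133 ≈ -2.3686e+6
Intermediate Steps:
I(T) = 2*T*(-9 + T) (I(T) = (2*T)*(-9 + T) = 2*T*(-9 + T))
k(M, U) = 99/133 + 2*U/133 (k(M, U) = (99 + 2*U)/133 = (99 + 2*U)*(1/133) = 99/133 + 2*U/133)
(6653 + k((16 - 42) + 2, I(1)))*(-47817 + 47461) = (6653 + (99/133 + 2*(2*1*(-9 + 1))/133))*(-47817 + 47461) = (6653 + (99/133 + 2*(2*1*(-8))/133))*(-356) = (6653 + (99/133 + (2/133)*(-16)))*(-356) = (6653 + (99/133 - 32/133))*(-356) = (6653 + 67/133)*(-356) = (884916/133)*(-356) = -315030096/133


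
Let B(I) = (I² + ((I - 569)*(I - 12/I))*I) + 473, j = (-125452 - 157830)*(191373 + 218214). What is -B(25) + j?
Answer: -116028292160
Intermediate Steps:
j = -116028624534 (j = -283282*409587 = -116028624534)
B(I) = 473 + I² + I*(-569 + I)*(I - 12/I) (B(I) = (I² + ((-569 + I)*(I - 12/I))*I) + 473 = (I² + I*(-569 + I)*(I - 12/I)) + 473 = 473 + I² + I*(-569 + I)*(I - 12/I))
-B(25) + j = -(7301 + 25³ - 568*25² - 12*25) - 116028624534 = -(7301 + 15625 - 568*625 - 300) - 116028624534 = -(7301 + 15625 - 355000 - 300) - 116028624534 = -1*(-332374) - 116028624534 = 332374 - 116028624534 = -116028292160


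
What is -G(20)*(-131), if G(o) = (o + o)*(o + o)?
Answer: 209600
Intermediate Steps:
G(o) = 4*o² (G(o) = (2*o)*(2*o) = 4*o²)
-G(20)*(-131) = -4*20²*(-131) = -4*400*(-131) = -1600*(-131) = -1*(-209600) = 209600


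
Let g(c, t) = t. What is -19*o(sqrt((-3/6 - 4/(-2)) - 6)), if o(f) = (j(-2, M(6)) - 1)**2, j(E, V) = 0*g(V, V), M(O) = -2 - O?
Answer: -19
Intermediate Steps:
j(E, V) = 0 (j(E, V) = 0*V = 0)
o(f) = 1 (o(f) = (0 - 1)**2 = (-1)**2 = 1)
-19*o(sqrt((-3/6 - 4/(-2)) - 6)) = -19*1 = -19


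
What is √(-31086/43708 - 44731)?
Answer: I*√435994800382/3122 ≈ 211.5*I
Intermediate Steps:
√(-31086/43708 - 44731) = √(-31086*1/43708 - 44731) = √(-15543/21854 - 44731) = √(-977566817/21854) = I*√435994800382/3122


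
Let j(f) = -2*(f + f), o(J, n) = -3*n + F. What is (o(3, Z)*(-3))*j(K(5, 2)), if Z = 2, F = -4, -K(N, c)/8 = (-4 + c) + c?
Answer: 0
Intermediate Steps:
K(N, c) = 32 - 16*c (K(N, c) = -8*((-4 + c) + c) = -8*(-4 + 2*c) = 32 - 16*c)
o(J, n) = -4 - 3*n (o(J, n) = -3*n - 4 = -4 - 3*n)
j(f) = -4*f
(o(3, Z)*(-3))*j(K(5, 2)) = ((-4 - 3*2)*(-3))*(-4*(32 - 16*2)) = ((-4 - 6)*(-3))*(-4*(32 - 32)) = (-10*(-3))*(-4*0) = 30*0 = 0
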